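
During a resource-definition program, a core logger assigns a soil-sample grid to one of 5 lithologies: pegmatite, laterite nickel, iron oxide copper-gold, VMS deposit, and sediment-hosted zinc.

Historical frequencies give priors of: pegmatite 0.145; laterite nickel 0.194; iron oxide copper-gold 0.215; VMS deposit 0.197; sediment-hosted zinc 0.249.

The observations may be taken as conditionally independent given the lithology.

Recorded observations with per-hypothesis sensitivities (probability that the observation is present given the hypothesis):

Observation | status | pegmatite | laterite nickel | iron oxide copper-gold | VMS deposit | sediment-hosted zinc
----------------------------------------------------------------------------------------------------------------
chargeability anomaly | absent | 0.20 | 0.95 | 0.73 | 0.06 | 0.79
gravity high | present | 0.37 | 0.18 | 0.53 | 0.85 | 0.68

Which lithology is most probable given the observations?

VMS deposit

Multiply each prior by the joint likelihood of the evidence pattern (using 1 − P(present | H) for each absent observation):
  pegmatite: 0.145 × (1 − 0.20) × 0.37 = 0.04292
  laterite nickel: 0.194 × (1 − 0.95) × 0.18 = 0.001746
  iron oxide copper-gold: 0.215 × (1 − 0.73) × 0.53 = 0.030767
  VMS deposit: 0.197 × (1 − 0.06) × 0.85 = 0.1574
  sediment-hosted zinc: 0.249 × (1 − 0.79) × 0.68 = 0.035557
Normalizing constant Z = 0.04292 + 0.001746 + 0.030767 + 0.1574 + 0.035557 = 0.26839.
P(pegmatite | evidence) ≈ 0.04292 / 0.26839 ≈ 0.160
P(laterite nickel | evidence) ≈ 0.001746 / 0.26839 ≈ 0.007
P(iron oxide copper-gold | evidence) ≈ 0.030767 / 0.26839 ≈ 0.115
P(VMS deposit | evidence) ≈ 0.1574 / 0.26839 ≈ 0.586
P(sediment-hosted zinc | evidence) ≈ 0.035557 / 0.26839 ≈ 0.132
The largest is 0.586, so VMS deposit is most probable.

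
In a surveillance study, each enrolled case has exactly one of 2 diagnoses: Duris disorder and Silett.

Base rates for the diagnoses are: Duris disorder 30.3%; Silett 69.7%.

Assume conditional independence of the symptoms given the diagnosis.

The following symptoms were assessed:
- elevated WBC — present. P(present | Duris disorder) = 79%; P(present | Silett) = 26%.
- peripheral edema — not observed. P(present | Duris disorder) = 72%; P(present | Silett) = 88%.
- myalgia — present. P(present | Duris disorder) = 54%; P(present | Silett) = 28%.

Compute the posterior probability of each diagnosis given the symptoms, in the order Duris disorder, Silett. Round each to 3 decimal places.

By Bayes' rule with conditional independence, the unnormalized weight for each hypothesis is prior × ∏ likelihoods (using 1 − P(present | H) for each absent symptom):
  Duris disorder: 0.303 × 0.79 × (1 − 0.72) × 0.54 = 0.036193
  Silett: 0.697 × 0.26 × (1 − 0.88) × 0.28 = 0.006089
Marginal likelihood of the evidence = 0.042282.
P(Duris disorder | evidence) = 0.036193 / 0.042282 ≈ 0.856
P(Silett | evidence) = 0.006089 / 0.042282 ≈ 0.144

0.856, 0.144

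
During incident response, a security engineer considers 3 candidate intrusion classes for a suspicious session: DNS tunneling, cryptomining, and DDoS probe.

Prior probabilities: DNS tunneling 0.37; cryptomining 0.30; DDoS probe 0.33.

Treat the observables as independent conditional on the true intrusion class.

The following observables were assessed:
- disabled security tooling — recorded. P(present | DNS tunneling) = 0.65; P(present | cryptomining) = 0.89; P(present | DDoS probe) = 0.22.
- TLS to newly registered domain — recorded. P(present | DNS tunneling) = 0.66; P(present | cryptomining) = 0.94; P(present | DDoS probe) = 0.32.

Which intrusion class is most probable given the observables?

By Bayes' rule with conditional independence, the unnormalized weight for each hypothesis is prior × ∏ likelihoods:
  DNS tunneling: 0.37 × 0.65 × 0.66 = 0.15873
  cryptomining: 0.30 × 0.89 × 0.94 = 0.25098
  DDoS probe: 0.33 × 0.22 × 0.32 = 0.023232
The unnormalized weights sum to 0.43294.
P(DNS tunneling | evidence) ≈ 0.15873 / 0.43294 ≈ 0.367
P(cryptomining | evidence) ≈ 0.25098 / 0.43294 ≈ 0.580
P(DDoS probe | evidence) ≈ 0.023232 / 0.43294 ≈ 0.054
The largest is 0.580, so cryptomining is most probable.

cryptomining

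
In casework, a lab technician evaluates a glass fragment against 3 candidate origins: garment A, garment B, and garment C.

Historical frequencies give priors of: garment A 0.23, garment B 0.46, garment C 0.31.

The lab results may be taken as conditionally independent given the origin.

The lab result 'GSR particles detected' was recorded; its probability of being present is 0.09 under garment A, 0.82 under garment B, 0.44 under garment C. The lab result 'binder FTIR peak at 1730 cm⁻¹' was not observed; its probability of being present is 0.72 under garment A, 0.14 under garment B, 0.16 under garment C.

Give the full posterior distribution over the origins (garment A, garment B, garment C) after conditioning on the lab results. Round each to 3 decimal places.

Multiply each prior by the joint likelihood of the lab result pattern (using 1 − P(present | H) for each absent lab result):
  garment A: 0.23 × 0.09 × (1 − 0.72) = 0.005796
  garment B: 0.46 × 0.82 × (1 − 0.14) = 0.32439
  garment C: 0.31 × 0.44 × (1 − 0.16) = 0.11458
Marginal likelihood of the evidence = 0.44476.
P(garment A | evidence) = 0.005796 / 0.44476 ≈ 0.013
P(garment B | evidence) = 0.32439 / 0.44476 ≈ 0.729
P(garment C | evidence) = 0.11458 / 0.44476 ≈ 0.258

0.013, 0.729, 0.258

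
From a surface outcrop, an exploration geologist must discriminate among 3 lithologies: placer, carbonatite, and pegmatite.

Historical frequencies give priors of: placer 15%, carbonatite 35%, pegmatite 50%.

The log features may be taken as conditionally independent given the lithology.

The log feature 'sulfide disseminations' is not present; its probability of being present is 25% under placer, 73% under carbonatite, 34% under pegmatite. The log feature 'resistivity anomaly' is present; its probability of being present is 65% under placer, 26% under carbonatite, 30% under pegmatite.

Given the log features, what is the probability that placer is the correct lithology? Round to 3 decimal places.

0.372

Multiply each prior by the joint likelihood of the log feature pattern (using 1 − P(present | H) for each absent log feature):
  placer: 0.15 × (1 − 0.25) × 0.65 = 0.073125
  carbonatite: 0.35 × (1 − 0.73) × 0.26 = 0.02457
  pegmatite: 0.50 × (1 − 0.34) × 0.30 = 0.099
Normalizing constant Z = 0.073125 + 0.02457 + 0.099 = 0.19669.
P(placer | evidence) = 0.073125 / 0.19669 ≈ 0.372.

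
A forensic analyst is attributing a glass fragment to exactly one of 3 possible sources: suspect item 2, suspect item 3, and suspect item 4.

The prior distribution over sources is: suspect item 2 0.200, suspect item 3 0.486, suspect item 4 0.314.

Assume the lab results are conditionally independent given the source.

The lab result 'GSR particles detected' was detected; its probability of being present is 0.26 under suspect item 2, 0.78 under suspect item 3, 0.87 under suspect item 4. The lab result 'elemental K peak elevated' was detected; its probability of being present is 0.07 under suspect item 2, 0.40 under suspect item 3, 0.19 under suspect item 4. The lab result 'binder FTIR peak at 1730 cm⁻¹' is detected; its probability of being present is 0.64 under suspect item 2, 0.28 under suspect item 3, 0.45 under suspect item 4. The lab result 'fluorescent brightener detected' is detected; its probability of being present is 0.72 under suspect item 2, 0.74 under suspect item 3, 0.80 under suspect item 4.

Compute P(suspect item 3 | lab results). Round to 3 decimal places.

Multiply each prior by the joint likelihood of the lab result pattern:
  suspect item 2: 0.200 × 0.26 × 0.07 × 0.64 × 0.72 = 0.0016773
  suspect item 3: 0.486 × 0.78 × 0.40 × 0.28 × 0.74 = 0.031418
  suspect item 4: 0.314 × 0.87 × 0.19 × 0.45 × 0.80 = 0.018686
The unnormalized weights sum to 0.051781.
P(suspect item 3 | evidence) = 0.031418 / 0.051781 ≈ 0.607.

0.607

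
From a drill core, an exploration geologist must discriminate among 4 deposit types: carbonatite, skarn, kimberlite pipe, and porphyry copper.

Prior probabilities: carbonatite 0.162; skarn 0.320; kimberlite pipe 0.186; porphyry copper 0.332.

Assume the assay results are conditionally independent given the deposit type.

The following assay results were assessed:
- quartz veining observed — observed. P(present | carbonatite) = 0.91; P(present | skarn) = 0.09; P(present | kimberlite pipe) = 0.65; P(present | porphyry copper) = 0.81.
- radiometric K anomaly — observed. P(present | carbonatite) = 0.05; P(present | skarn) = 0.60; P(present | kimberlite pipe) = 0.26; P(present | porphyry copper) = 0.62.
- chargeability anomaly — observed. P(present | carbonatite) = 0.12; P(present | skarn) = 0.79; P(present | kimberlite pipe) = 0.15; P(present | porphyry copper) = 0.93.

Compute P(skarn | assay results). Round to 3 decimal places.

For each hypothesis, the unnormalized posterior weight is prior × product of the assay result likelihoods:
  carbonatite: 0.162 × 0.91 × 0.05 × 0.12 = 0.00088452
  skarn: 0.320 × 0.09 × 0.60 × 0.79 = 0.013651
  kimberlite pipe: 0.186 × 0.65 × 0.26 × 0.15 = 0.0047151
  porphyry copper: 0.332 × 0.81 × 0.62 × 0.93 = 0.15506
Normalizing constant Z = 0.00088452 + 0.013651 + 0.0047151 + 0.15506 = 0.17431.
P(skarn | evidence) = 0.013651 / 0.17431 ≈ 0.078.

0.078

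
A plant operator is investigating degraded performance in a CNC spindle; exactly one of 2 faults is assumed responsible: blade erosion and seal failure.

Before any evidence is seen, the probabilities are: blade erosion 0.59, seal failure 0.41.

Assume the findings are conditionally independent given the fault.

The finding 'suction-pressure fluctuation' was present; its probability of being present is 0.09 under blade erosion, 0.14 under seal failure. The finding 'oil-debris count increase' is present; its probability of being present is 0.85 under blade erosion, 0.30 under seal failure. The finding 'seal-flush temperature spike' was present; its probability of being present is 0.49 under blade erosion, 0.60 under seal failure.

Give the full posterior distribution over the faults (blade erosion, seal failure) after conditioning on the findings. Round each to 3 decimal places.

By Bayes' rule with conditional independence, the unnormalized weight for each hypothesis is prior × ∏ likelihoods:
  blade erosion: 0.59 × 0.09 × 0.85 × 0.49 = 0.022116
  seal failure: 0.41 × 0.14 × 0.30 × 0.60 = 0.010332
Marginal likelihood of the evidence = 0.032448.
P(blade erosion | evidence) = 0.022116 / 0.032448 ≈ 0.682
P(seal failure | evidence) = 0.010332 / 0.032448 ≈ 0.318

0.682, 0.318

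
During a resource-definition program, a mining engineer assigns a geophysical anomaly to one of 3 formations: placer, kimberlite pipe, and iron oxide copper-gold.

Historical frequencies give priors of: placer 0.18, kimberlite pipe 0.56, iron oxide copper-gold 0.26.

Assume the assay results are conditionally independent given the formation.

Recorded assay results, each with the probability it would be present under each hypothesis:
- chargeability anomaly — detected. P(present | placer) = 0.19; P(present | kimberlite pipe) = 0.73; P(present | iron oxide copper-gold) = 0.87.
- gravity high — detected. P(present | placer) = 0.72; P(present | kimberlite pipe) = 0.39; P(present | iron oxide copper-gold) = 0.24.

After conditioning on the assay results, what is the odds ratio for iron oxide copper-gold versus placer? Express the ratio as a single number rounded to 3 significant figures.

2.20

The normalizing constant cancels in an odds ratio, so compute prior × likelihood for the two hypotheses only:
  iron oxide copper-gold: 0.26 × 0.87 × 0.24 = 0.054288
  placer: 0.18 × 0.19 × 0.72 = 0.024624
Posterior odds = 0.054288 / 0.024624 ≈ 2.20.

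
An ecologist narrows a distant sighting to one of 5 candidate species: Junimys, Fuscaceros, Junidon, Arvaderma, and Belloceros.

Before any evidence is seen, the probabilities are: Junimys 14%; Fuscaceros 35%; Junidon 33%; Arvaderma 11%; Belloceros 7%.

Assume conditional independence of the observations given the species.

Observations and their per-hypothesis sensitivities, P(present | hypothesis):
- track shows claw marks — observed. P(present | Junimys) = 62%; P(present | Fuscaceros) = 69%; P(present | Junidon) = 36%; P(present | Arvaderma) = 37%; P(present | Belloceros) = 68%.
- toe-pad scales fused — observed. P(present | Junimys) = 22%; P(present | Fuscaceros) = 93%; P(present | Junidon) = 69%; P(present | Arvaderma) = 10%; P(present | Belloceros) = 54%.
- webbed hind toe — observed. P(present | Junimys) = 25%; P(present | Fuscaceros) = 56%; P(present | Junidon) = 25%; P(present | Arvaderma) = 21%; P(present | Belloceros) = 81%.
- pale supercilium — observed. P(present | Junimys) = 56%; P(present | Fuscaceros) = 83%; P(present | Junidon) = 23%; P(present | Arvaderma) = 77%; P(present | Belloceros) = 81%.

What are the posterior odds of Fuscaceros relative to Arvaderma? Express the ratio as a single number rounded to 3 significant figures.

159

The normalizing constant cancels in an odds ratio, so compute prior × likelihood for the two hypotheses only:
  Fuscaceros: 0.35 × 0.69 × 0.93 × 0.56 × 0.83 = 0.10439
  Arvaderma: 0.11 × 0.37 × 0.10 × 0.21 × 0.77 = 0.00065812
Posterior odds = 0.10439 / 0.00065812 ≈ 159.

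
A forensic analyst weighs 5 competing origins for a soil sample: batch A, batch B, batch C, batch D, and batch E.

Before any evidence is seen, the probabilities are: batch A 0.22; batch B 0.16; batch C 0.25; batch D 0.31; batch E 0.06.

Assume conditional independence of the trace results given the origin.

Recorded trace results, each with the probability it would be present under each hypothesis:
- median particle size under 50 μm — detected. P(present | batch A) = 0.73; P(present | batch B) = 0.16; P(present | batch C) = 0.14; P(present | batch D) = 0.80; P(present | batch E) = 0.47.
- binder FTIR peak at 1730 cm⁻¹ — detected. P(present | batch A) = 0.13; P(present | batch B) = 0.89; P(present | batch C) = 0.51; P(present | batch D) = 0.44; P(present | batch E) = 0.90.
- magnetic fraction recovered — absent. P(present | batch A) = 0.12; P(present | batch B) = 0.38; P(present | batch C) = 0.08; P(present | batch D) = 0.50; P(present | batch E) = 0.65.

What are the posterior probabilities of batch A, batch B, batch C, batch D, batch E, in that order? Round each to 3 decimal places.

Multiply each prior by the joint likelihood of the trace result pattern (using 1 − P(present | H) for each absent trace result):
  batch A: 0.22 × 0.73 × 0.13 × (1 − 0.12) = 0.018373
  batch B: 0.16 × 0.16 × 0.89 × (1 − 0.38) = 0.014126
  batch C: 0.25 × 0.14 × 0.51 × (1 − 0.08) = 0.016422
  batch D: 0.31 × 0.80 × 0.44 × (1 − 0.50) = 0.05456
  batch E: 0.06 × 0.47 × 0.90 × (1 − 0.65) = 0.008883
Normalizing constant Z = 0.018373 + 0.014126 + 0.016422 + 0.05456 + 0.008883 = 0.11236.
P(batch A | evidence) = 0.018373 / 0.11236 ≈ 0.164
P(batch B | evidence) = 0.014126 / 0.11236 ≈ 0.126
P(batch C | evidence) = 0.016422 / 0.11236 ≈ 0.146
P(batch D | evidence) = 0.05456 / 0.11236 ≈ 0.486
P(batch E | evidence) = 0.008883 / 0.11236 ≈ 0.079

0.164, 0.126, 0.146, 0.486, 0.079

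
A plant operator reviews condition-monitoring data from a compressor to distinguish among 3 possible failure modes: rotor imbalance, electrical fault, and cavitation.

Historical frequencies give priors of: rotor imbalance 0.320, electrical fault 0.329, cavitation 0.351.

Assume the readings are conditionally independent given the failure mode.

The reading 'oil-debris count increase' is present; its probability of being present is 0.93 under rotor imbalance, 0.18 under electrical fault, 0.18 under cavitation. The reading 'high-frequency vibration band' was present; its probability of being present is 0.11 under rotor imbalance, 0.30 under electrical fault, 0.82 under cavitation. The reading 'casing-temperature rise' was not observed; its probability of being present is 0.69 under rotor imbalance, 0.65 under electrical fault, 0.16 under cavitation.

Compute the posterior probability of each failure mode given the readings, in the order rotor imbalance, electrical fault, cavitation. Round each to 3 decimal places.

0.169, 0.104, 0.727

Multiply each prior by the joint likelihood of the reading pattern (using 1 − P(present | H) for each absent reading):
  rotor imbalance: 0.320 × 0.93 × 0.11 × (1 − 0.69) = 0.010148
  electrical fault: 0.329 × 0.18 × 0.30 × (1 − 0.65) = 0.0062181
  cavitation: 0.351 × 0.18 × 0.82 × (1 − 0.16) = 0.043518
Normalizing constant Z = 0.010148 + 0.0062181 + 0.043518 = 0.059885.
P(rotor imbalance | evidence) = 0.010148 / 0.059885 ≈ 0.169
P(electrical fault | evidence) = 0.0062181 / 0.059885 ≈ 0.104
P(cavitation | evidence) = 0.043518 / 0.059885 ≈ 0.727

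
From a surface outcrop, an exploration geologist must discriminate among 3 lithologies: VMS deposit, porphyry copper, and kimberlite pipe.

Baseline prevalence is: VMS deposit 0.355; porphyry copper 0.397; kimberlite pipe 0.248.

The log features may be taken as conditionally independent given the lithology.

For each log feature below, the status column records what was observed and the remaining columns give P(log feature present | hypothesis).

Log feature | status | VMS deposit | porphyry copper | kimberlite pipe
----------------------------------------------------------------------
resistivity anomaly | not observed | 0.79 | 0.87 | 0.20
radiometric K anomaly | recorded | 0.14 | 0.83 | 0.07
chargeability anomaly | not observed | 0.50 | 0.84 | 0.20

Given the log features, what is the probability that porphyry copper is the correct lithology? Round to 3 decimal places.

Multiply each prior by the joint likelihood of the log feature pattern (using 1 − P(present | H) for each absent log feature):
  VMS deposit: 0.355 × (1 − 0.79) × 0.14 × (1 − 0.50) = 0.0052185
  porphyry copper: 0.397 × (1 − 0.87) × 0.83 × (1 − 0.84) = 0.0068538
  kimberlite pipe: 0.248 × (1 − 0.20) × 0.07 × (1 − 0.20) = 0.01111
The unnormalized weights sum to 0.023183.
P(porphyry copper | evidence) = 0.0068538 / 0.023183 ≈ 0.296.

0.296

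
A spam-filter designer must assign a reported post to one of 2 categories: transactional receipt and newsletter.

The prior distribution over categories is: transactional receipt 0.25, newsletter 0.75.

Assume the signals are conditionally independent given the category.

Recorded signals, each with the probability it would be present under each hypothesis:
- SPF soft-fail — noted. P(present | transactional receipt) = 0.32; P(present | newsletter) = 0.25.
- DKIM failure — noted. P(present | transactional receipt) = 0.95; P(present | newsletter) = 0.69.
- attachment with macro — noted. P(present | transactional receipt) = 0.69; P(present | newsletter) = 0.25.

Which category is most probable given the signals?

transactional receipt

For each hypothesis, the unnormalized posterior weight is prior × product of the signal likelihoods:
  transactional receipt: 0.25 × 0.32 × 0.95 × 0.69 = 0.05244
  newsletter: 0.75 × 0.25 × 0.69 × 0.25 = 0.032344
The unnormalized weights sum to 0.084784.
P(transactional receipt | evidence) ≈ 0.05244 / 0.084784 ≈ 0.619
P(newsletter | evidence) ≈ 0.032344 / 0.084784 ≈ 0.381
The largest is 0.619, so transactional receipt is most probable.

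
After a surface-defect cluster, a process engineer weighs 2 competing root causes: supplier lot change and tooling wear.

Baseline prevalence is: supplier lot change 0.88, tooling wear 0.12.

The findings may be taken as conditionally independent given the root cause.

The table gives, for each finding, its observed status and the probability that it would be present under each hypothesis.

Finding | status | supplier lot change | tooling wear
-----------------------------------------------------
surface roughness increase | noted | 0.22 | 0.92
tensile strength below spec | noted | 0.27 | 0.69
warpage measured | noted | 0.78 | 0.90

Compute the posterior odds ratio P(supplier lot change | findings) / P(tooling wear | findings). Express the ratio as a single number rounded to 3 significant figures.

Posterior odds equal prior odds times the likelihood ratio; only the two competing hypotheses matter.
  supplier lot change: 0.88 × 0.22 × 0.27 × 0.78 = 0.040772
  tooling wear: 0.12 × 0.92 × 0.69 × 0.90 = 0.068558
Posterior odds = 0.040772 / 0.068558 ≈ 0.595.

0.595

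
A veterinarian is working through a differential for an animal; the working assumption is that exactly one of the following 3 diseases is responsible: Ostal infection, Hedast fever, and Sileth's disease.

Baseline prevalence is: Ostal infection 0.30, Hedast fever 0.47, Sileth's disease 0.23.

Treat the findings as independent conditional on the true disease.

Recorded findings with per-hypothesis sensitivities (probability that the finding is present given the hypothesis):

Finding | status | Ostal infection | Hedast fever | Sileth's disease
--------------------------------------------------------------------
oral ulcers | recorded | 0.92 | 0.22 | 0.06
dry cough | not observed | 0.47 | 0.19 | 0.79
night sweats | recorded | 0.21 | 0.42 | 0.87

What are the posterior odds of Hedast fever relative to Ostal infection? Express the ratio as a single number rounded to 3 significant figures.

1.15

Unnormalized posterior weight (prior times the finding likelihoods) for each of the two hypotheses (using 1 − P(present | H) for each absent finding):
  Hedast fever: 0.47 × 0.22 × (1 − 0.19) × 0.42 = 0.035177
  Ostal infection: 0.30 × 0.92 × (1 − 0.47) × 0.21 = 0.030719
Posterior odds = 0.035177 / 0.030719 ≈ 1.15.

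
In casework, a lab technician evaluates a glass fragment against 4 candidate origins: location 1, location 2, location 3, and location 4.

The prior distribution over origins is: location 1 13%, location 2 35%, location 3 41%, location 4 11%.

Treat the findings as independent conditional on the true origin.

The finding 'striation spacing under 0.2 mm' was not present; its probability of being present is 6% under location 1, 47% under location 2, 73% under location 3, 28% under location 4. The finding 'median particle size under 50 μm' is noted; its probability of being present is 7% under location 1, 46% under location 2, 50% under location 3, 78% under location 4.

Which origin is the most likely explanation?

location 2

For each hypothesis, the unnormalized posterior weight is prior × product of the finding likelihoods (using 1 − P(present | H) for each absent finding):
  location 1: 0.13 × (1 − 0.06) × 0.07 = 0.008554
  location 2: 0.35 × (1 − 0.47) × 0.46 = 0.08533
  location 3: 0.41 × (1 − 0.73) × 0.50 = 0.05535
  location 4: 0.11 × (1 − 0.28) × 0.78 = 0.061776
Normalizing constant Z = 0.008554 + 0.08533 + 0.05535 + 0.061776 = 0.21101.
P(location 1 | evidence) ≈ 0.008554 / 0.21101 ≈ 0.041
P(location 2 | evidence) ≈ 0.08533 / 0.21101 ≈ 0.404
P(location 3 | evidence) ≈ 0.05535 / 0.21101 ≈ 0.262
P(location 4 | evidence) ≈ 0.061776 / 0.21101 ≈ 0.293
The largest is 0.404, so location 2 is most probable.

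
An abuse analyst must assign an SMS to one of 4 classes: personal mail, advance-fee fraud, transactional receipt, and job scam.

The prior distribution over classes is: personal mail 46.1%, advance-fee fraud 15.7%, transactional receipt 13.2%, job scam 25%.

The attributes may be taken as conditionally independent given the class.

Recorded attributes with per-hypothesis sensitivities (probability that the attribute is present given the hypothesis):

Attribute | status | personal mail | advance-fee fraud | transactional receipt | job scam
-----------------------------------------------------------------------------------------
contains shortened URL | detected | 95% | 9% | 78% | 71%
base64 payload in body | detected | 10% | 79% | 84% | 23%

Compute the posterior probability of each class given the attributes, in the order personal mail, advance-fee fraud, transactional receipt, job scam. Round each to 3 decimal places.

Multiply each prior by the joint likelihood of the attribute pattern:
  personal mail: 0.461 × 0.95 × 0.10 = 0.043795
  advance-fee fraud: 0.157 × 0.09 × 0.79 = 0.011163
  transactional receipt: 0.132 × 0.78 × 0.84 = 0.086486
  job scam: 0.250 × 0.71 × 0.23 = 0.040825
Marginal likelihood of the evidence = 0.18227.
P(personal mail | evidence) = 0.043795 / 0.18227 ≈ 0.240
P(advance-fee fraud | evidence) = 0.011163 / 0.18227 ≈ 0.061
P(transactional receipt | evidence) = 0.086486 / 0.18227 ≈ 0.474
P(job scam | evidence) = 0.040825 / 0.18227 ≈ 0.224

0.240, 0.061, 0.474, 0.224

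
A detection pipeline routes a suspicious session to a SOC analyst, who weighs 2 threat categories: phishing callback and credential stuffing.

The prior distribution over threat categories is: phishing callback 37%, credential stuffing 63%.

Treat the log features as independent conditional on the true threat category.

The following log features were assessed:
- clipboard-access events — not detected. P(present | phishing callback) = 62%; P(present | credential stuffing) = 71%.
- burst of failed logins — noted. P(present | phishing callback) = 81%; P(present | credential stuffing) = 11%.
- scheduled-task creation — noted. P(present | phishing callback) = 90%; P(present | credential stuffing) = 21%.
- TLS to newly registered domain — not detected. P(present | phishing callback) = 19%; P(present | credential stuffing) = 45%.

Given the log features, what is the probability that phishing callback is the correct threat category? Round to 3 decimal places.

By Bayes' rule with conditional independence, the unnormalized weight for each hypothesis is prior × ∏ likelihoods (using 1 − P(present | H) for each absent log feature):
  phishing callback: 0.37 × (1 − 0.62) × 0.81 × 0.90 × (1 − 0.19) = 0.083023
  credential stuffing: 0.63 × (1 − 0.71) × 0.11 × 0.21 × (1 − 0.45) = 0.0023212
Normalizing constant Z = 0.083023 + 0.0023212 = 0.085344.
P(phishing callback | evidence) = 0.083023 / 0.085344 ≈ 0.973.

0.973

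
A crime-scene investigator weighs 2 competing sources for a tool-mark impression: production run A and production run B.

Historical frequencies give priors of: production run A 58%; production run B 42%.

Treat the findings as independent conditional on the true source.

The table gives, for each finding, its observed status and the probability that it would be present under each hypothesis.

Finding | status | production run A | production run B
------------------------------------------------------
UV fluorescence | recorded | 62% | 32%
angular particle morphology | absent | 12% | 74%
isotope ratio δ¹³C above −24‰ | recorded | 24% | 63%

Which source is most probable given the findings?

For each hypothesis, the unnormalized posterior weight is prior × product of the finding likelihoods (using 1 − P(present | H) for each absent finding):
  production run A: 0.58 × 0.62 × (1 − 0.12) × 0.24 = 0.075948
  production run B: 0.42 × 0.32 × (1 − 0.74) × 0.63 = 0.022015
Marginal likelihood of the evidence = 0.097962.
P(production run A | evidence) ≈ 0.075948 / 0.097962 ≈ 0.775
P(production run B | evidence) ≈ 0.022015 / 0.097962 ≈ 0.225
The largest is 0.775, so production run A is most probable.

production run A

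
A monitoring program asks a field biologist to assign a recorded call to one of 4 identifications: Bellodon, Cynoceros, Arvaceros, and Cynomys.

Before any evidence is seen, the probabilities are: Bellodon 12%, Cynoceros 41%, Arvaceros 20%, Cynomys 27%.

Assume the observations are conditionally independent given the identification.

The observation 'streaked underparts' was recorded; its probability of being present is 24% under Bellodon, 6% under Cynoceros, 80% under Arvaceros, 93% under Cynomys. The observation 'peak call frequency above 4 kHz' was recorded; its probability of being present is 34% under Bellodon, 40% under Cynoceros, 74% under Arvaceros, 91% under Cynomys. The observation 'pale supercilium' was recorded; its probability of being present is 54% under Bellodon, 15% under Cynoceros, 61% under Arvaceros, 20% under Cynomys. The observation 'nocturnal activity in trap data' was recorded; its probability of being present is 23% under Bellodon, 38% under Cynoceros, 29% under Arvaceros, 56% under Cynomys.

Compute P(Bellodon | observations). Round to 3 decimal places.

Multiply each prior by the joint likelihood of the evidence pattern:
  Bellodon: 0.12 × 0.24 × 0.34 × 0.54 × 0.23 = 0.0012162
  Cynoceros: 0.41 × 0.06 × 0.40 × 0.15 × 0.38 = 0.00056088
  Arvaceros: 0.20 × 0.80 × 0.74 × 0.61 × 0.29 = 0.020945
  Cynomys: 0.27 × 0.93 × 0.91 × 0.20 × 0.56 = 0.025592
Marginal likelihood of the evidence = 0.048314.
P(Bellodon | evidence) = 0.0012162 / 0.048314 ≈ 0.025.

0.025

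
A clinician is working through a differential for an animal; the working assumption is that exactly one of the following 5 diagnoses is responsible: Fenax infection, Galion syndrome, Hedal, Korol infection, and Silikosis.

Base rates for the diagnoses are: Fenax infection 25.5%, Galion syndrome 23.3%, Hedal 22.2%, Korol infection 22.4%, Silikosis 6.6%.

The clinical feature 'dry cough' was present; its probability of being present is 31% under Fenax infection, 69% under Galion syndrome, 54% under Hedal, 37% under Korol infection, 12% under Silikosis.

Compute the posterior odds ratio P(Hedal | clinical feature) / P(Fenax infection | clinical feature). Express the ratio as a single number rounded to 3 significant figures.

Unnormalized posterior weight (prior times the clinical feature likelihood) for each of the two hypotheses:
  Hedal: 0.222 × 0.54 = 0.11988
  Fenax infection: 0.255 × 0.31 = 0.07905
Posterior odds = 0.11988 / 0.07905 ≈ 1.52.

1.52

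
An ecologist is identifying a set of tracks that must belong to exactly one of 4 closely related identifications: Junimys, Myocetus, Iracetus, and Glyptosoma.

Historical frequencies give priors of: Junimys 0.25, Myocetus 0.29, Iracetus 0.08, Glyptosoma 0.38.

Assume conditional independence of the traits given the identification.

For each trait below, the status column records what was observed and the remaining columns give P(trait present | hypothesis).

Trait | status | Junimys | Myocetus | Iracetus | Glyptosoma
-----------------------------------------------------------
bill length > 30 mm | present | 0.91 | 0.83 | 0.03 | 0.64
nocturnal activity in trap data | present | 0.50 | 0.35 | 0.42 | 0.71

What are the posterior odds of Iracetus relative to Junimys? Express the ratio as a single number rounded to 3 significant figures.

Unnormalized posterior weight (prior times the trait likelihoods) for each of the two hypotheses:
  Iracetus: 0.08 × 0.03 × 0.42 = 0.001008
  Junimys: 0.25 × 0.91 × 0.50 = 0.11375
Odds(Iracetus : Junimys) = 0.001008 / 0.11375 ≈ 0.00886.

0.00886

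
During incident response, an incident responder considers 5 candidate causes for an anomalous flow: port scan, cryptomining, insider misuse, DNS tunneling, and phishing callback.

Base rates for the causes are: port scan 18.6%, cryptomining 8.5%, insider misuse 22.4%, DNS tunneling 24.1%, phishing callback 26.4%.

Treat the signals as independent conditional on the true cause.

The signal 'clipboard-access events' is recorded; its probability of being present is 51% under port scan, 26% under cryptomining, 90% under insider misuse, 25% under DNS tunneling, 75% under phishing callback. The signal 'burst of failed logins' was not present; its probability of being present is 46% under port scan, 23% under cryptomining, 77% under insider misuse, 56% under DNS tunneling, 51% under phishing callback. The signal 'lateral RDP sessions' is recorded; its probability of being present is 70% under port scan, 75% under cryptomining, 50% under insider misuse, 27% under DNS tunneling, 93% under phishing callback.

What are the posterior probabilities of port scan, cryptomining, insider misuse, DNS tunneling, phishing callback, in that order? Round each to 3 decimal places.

For each hypothesis, the unnormalized posterior weight is prior × product of the signal likelihoods (using 1 − P(present | H) for each absent signal):
  port scan: 0.186 × 0.51 × (1 − 0.46) × 0.70 = 0.035857
  cryptomining: 0.085 × 0.26 × (1 − 0.23) × 0.75 = 0.012763
  insider misuse: 0.224 × 0.90 × (1 − 0.77) × 0.50 = 0.023184
  DNS tunneling: 0.241 × 0.25 × (1 − 0.56) × 0.27 = 0.0071577
  phishing callback: 0.264 × 0.75 × (1 − 0.51) × 0.93 = 0.090229
Normalizing constant Z = 0.035857 + 0.012763 + 0.023184 + 0.0071577 + 0.090229 = 0.16919.
P(port scan | evidence) = 0.035857 / 0.16919 ≈ 0.212
P(cryptomining | evidence) = 0.012763 / 0.16919 ≈ 0.075
P(insider misuse | evidence) = 0.023184 / 0.16919 ≈ 0.137
P(DNS tunneling | evidence) = 0.0071577 / 0.16919 ≈ 0.042
P(phishing callback | evidence) = 0.090229 / 0.16919 ≈ 0.533

0.212, 0.075, 0.137, 0.042, 0.533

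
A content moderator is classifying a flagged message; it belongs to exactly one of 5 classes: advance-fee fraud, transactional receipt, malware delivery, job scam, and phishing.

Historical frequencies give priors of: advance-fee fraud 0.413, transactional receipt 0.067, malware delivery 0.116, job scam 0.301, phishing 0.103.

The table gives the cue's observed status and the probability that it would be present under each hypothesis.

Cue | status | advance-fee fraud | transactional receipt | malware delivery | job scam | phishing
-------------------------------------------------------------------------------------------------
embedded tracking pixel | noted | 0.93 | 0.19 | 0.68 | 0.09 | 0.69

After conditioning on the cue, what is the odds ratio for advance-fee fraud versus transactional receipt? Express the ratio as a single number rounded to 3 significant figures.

30.2

Unnormalized posterior weight (prior times the cue likelihood) for each of the two hypotheses:
  advance-fee fraud: 0.413 × 0.93 = 0.38409
  transactional receipt: 0.067 × 0.19 = 0.01273
Odds(advance-fee fraud : transactional receipt) = 0.38409 / 0.01273 ≈ 30.2.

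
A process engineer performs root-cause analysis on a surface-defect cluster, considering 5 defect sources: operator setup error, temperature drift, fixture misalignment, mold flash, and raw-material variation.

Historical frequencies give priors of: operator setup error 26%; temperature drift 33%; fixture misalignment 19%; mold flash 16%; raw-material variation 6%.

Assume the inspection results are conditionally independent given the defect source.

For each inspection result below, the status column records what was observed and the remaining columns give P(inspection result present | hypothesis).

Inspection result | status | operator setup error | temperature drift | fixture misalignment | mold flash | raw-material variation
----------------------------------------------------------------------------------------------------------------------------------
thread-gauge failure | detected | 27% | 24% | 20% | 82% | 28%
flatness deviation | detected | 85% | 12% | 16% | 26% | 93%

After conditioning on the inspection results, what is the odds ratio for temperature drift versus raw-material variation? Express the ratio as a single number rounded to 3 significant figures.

The normalizing constant cancels in an odds ratio, so compute prior × likelihood for the two hypotheses only:
  temperature drift: 0.33 × 0.24 × 0.12 = 0.009504
  raw-material variation: 0.06 × 0.28 × 0.93 = 0.015624
Posterior odds = 0.009504 / 0.015624 ≈ 0.608.

0.608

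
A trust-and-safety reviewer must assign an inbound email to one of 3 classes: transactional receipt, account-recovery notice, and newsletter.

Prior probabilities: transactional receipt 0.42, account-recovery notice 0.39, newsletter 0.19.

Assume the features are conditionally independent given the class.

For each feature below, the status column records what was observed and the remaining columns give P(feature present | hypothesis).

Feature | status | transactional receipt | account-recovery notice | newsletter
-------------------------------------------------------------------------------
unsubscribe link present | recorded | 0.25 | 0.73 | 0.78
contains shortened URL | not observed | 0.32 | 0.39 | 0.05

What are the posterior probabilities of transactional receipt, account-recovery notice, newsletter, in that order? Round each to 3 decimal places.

0.185, 0.450, 0.365

For each hypothesis, the unnormalized posterior weight is prior × product of the feature likelihoods (using 1 − P(present | H) for each absent feature):
  transactional receipt: 0.42 × 0.25 × (1 − 0.32) = 0.0714
  account-recovery notice: 0.39 × 0.73 × (1 − 0.39) = 0.17367
  newsletter: 0.19 × 0.78 × (1 − 0.05) = 0.14079
Normalizing constant Z = 0.0714 + 0.17367 + 0.14079 = 0.38586.
P(transactional receipt | evidence) = 0.0714 / 0.38586 ≈ 0.185
P(account-recovery notice | evidence) = 0.17367 / 0.38586 ≈ 0.450
P(newsletter | evidence) = 0.14079 / 0.38586 ≈ 0.365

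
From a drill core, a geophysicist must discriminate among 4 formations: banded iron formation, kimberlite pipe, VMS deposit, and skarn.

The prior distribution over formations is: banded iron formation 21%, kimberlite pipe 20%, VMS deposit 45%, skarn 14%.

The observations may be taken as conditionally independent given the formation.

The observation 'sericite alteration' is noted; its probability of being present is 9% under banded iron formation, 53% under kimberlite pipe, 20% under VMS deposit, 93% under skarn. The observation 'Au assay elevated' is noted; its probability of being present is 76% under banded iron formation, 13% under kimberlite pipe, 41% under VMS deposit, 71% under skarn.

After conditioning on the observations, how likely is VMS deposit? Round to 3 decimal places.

Multiply each prior by the joint likelihood of the evidence pattern:
  banded iron formation: 0.21 × 0.09 × 0.76 = 0.014364
  kimberlite pipe: 0.20 × 0.53 × 0.13 = 0.01378
  VMS deposit: 0.45 × 0.20 × 0.41 = 0.0369
  skarn: 0.14 × 0.93 × 0.71 = 0.092442
Marginal likelihood of the evidence = 0.15749.
P(VMS deposit | evidence) = 0.0369 / 0.15749 ≈ 0.234.

0.234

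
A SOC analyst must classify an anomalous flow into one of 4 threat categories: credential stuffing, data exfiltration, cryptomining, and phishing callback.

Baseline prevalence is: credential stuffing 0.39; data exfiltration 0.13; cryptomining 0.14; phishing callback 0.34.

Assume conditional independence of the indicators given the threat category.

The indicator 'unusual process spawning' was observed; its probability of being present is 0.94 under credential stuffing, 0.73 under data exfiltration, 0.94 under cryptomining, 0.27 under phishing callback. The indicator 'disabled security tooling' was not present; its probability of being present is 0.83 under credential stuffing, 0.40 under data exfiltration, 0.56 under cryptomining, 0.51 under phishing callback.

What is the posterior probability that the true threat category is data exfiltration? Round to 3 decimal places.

0.256

Multiply each prior by the joint likelihood of the indicator pattern (using 1 − P(present | H) for each absent indicator):
  credential stuffing: 0.39 × 0.94 × (1 − 0.83) = 0.062322
  data exfiltration: 0.13 × 0.73 × (1 − 0.40) = 0.05694
  cryptomining: 0.14 × 0.94 × (1 − 0.56) = 0.057904
  phishing callback: 0.34 × 0.27 × (1 − 0.51) = 0.044982
The unnormalized weights sum to 0.22215.
P(data exfiltration | evidence) = 0.05694 / 0.22215 ≈ 0.256.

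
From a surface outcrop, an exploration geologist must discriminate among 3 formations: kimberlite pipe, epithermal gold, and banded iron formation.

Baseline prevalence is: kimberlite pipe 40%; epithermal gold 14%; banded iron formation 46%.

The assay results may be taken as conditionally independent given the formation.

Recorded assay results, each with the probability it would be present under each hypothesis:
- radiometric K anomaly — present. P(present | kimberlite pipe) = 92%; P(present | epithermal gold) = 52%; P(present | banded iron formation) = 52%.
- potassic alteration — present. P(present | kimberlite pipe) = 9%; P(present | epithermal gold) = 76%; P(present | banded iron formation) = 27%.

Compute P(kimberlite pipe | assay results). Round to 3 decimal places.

0.216

By Bayes' rule with conditional independence, the unnormalized weight for each hypothesis is prior × ∏ likelihoods:
  kimberlite pipe: 0.40 × 0.92 × 0.09 = 0.03312
  epithermal gold: 0.14 × 0.52 × 0.76 = 0.055328
  banded iron formation: 0.46 × 0.52 × 0.27 = 0.064584
Normalizing constant Z = 0.03312 + 0.055328 + 0.064584 = 0.15303.
P(kimberlite pipe | evidence) = 0.03312 / 0.15303 ≈ 0.216.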